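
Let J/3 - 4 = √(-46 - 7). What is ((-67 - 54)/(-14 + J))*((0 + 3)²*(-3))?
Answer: -6534/481 - 9801*I*√53/481 ≈ -13.584 - 148.34*I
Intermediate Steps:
J = 12 + 3*I*√53 (J = 12 + 3*√(-46 - 7) = 12 + 3*√(-53) = 12 + 3*(I*√53) = 12 + 3*I*√53 ≈ 12.0 + 21.84*I)
((-67 - 54)/(-14 + J))*((0 + 3)²*(-3)) = ((-67 - 54)/(-14 + (12 + 3*I*√53)))*((0 + 3)²*(-3)) = (-121/(-2 + 3*I*√53))*(3²*(-3)) = (-121/(-2 + 3*I*√53))*(9*(-3)) = -121/(-2 + 3*I*√53)*(-27) = 3267/(-2 + 3*I*√53)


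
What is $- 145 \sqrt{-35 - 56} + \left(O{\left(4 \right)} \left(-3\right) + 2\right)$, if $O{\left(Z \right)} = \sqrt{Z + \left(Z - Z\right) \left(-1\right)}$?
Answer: $-4 - 145 i \sqrt{91} \approx -4.0 - 1383.2 i$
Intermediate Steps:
$O{\left(Z \right)} = \sqrt{Z}$ ($O{\left(Z \right)} = \sqrt{Z + 0 \left(-1\right)} = \sqrt{Z + 0} = \sqrt{Z}$)
$- 145 \sqrt{-35 - 56} + \left(O{\left(4 \right)} \left(-3\right) + 2\right) = - 145 \sqrt{-35 - 56} + \left(\sqrt{4} \left(-3\right) + 2\right) = - 145 \sqrt{-91} + \left(2 \left(-3\right) + 2\right) = - 145 i \sqrt{91} + \left(-6 + 2\right) = - 145 i \sqrt{91} - 4 = -4 - 145 i \sqrt{91}$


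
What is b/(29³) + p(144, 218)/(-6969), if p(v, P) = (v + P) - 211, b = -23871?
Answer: -170039738/169966941 ≈ -1.0004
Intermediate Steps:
p(v, P) = -211 + P + v (p(v, P) = (P + v) - 211 = -211 + P + v)
b/(29³) + p(144, 218)/(-6969) = -23871/(29³) + (-211 + 218 + 144)/(-6969) = -23871/24389 + 151*(-1/6969) = -23871*1/24389 - 151/6969 = -23871/24389 - 151/6969 = -170039738/169966941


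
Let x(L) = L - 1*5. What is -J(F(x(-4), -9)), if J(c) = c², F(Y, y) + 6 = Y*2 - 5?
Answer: -841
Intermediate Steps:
x(L) = -5 + L (x(L) = L - 5 = -5 + L)
F(Y, y) = -11 + 2*Y (F(Y, y) = -6 + (Y*2 - 5) = -6 + (2*Y - 5) = -6 + (-5 + 2*Y) = -11 + 2*Y)
-J(F(x(-4), -9)) = -(-11 + 2*(-5 - 4))² = -(-11 + 2*(-9))² = -(-11 - 18)² = -1*(-29)² = -1*841 = -841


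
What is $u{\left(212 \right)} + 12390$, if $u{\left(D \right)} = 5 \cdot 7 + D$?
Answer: $12637$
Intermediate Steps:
$u{\left(D \right)} = 35 + D$
$u{\left(212 \right)} + 12390 = \left(35 + 212\right) + 12390 = 247 + 12390 = 12637$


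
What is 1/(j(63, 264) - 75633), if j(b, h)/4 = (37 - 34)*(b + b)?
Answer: -1/74121 ≈ -1.3491e-5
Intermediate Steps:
j(b, h) = 24*b (j(b, h) = 4*((37 - 34)*(b + b)) = 4*(3*(2*b)) = 4*(6*b) = 24*b)
1/(j(63, 264) - 75633) = 1/(24*63 - 75633) = 1/(1512 - 75633) = 1/(-74121) = -1/74121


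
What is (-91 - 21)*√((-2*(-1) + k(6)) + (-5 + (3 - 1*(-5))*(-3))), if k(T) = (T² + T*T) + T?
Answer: -112*√51 ≈ -799.84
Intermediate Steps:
k(T) = T + 2*T² (k(T) = (T² + T²) + T = 2*T² + T = T + 2*T²)
(-91 - 21)*√((-2*(-1) + k(6)) + (-5 + (3 - 1*(-5))*(-3))) = (-91 - 21)*√((-2*(-1) + 6*(1 + 2*6)) + (-5 + (3 - 1*(-5))*(-3))) = -112*√((2 + 6*(1 + 12)) + (-5 + (3 + 5)*(-3))) = -112*√((2 + 6*13) + (-5 + 8*(-3))) = -112*√((2 + 78) + (-5 - 24)) = -112*√(80 - 29) = -112*√51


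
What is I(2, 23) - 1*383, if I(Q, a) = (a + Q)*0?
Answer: -383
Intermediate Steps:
I(Q, a) = 0 (I(Q, a) = (Q + a)*0 = 0)
I(2, 23) - 1*383 = 0 - 1*383 = 0 - 383 = -383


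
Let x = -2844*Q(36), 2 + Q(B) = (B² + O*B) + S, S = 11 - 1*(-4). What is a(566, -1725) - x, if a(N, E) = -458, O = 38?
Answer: 7612930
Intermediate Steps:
S = 15 (S = 11 + 4 = 15)
Q(B) = 13 + B² + 38*B (Q(B) = -2 + ((B² + 38*B) + 15) = -2 + (15 + B² + 38*B) = 13 + B² + 38*B)
x = -7613388 (x = -2844*(13 + 36² + 38*36) = -2844*(13 + 1296 + 1368) = -2844*2677 = -7613388)
a(566, -1725) - x = -458 - 1*(-7613388) = -458 + 7613388 = 7612930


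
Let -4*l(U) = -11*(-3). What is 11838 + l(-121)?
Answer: 47319/4 ≈ 11830.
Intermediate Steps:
l(U) = -33/4 (l(U) = -(-11)*(-3)/4 = -¼*33 = -33/4)
11838 + l(-121) = 11838 - 33/4 = 47319/4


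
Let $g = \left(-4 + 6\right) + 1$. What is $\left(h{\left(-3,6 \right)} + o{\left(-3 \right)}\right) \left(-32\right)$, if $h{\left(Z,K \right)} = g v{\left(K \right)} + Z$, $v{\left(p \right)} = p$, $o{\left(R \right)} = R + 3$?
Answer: $-480$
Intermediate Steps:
$o{\left(R \right)} = 3 + R$
$g = 3$ ($g = 2 + 1 = 3$)
$h{\left(Z,K \right)} = Z + 3 K$ ($h{\left(Z,K \right)} = 3 K + Z = Z + 3 K$)
$\left(h{\left(-3,6 \right)} + o{\left(-3 \right)}\right) \left(-32\right) = \left(\left(-3 + 3 \cdot 6\right) + \left(3 - 3\right)\right) \left(-32\right) = \left(\left(-3 + 18\right) + 0\right) \left(-32\right) = \left(15 + 0\right) \left(-32\right) = 15 \left(-32\right) = -480$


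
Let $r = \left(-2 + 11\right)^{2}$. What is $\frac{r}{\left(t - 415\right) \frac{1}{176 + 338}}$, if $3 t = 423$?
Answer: $- \frac{20817}{137} \approx -151.95$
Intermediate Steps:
$t = 141$ ($t = \frac{1}{3} \cdot 423 = 141$)
$r = 81$ ($r = 9^{2} = 81$)
$\frac{r}{\left(t - 415\right) \frac{1}{176 + 338}} = \frac{81}{\left(141 - 415\right) \frac{1}{176 + 338}} = \frac{81}{\left(-274\right) \frac{1}{514}} = \frac{81}{- \frac{137}{257}} = 81 \left(- \frac{257}{137}\right) = - \frac{20817}{137}$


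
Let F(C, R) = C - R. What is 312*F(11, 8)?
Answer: 936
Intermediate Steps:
312*F(11, 8) = 312*(11 - 1*8) = 312*(11 - 8) = 312*3 = 936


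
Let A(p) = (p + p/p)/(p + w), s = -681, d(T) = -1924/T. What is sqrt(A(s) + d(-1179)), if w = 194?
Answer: 2*sqrt(27731088569)/191391 ≈ 1.7402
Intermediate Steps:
A(p) = (1 + p)/(194 + p) (A(p) = (p + p/p)/(p + 194) = (p + 1)/(194 + p) = (1 + p)/(194 + p))
sqrt(A(s) + d(-1179)) = sqrt((1 - 681)/(194 - 681) - 1924/(-1179)) = sqrt(-680/(-487) - 1924*(-1/1179)) = sqrt(-1/487*(-680) + 1924/1179) = sqrt(680/487 + 1924/1179) = sqrt(1738708/574173) = 2*sqrt(27731088569)/191391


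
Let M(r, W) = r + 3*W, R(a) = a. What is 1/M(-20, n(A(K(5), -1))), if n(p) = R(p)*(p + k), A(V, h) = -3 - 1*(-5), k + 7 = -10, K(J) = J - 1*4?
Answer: -1/110 ≈ -0.0090909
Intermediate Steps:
K(J) = -4 + J (K(J) = J - 4 = -4 + J)
k = -17 (k = -7 - 10 = -17)
A(V, h) = 2 (A(V, h) = -3 + 5 = 2)
n(p) = p*(-17 + p) (n(p) = p*(p - 17) = p*(-17 + p))
1/M(-20, n(A(K(5), -1))) = 1/(-20 + 3*(2*(-17 + 2))) = 1/(-20 + 3*(2*(-15))) = 1/(-20 + 3*(-30)) = 1/(-20 - 90) = 1/(-110) = -1/110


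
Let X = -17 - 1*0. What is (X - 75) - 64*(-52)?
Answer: 3236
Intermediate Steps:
X = -17 (X = -17 + 0 = -17)
(X - 75) - 64*(-52) = (-17 - 75) - 64*(-52) = -92 + 3328 = 3236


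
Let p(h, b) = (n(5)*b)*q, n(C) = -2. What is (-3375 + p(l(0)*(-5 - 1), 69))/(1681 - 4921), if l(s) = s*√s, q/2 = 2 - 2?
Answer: 25/24 ≈ 1.0417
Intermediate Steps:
q = 0 (q = 2*(2 - 2) = 2*0 = 0)
l(s) = s^(3/2)
p(h, b) = 0 (p(h, b) = -2*b*0 = 0)
(-3375 + p(l(0)*(-5 - 1), 69))/(1681 - 4921) = (-3375 + 0)/(1681 - 4921) = -3375/(-3240) = -3375*(-1/3240) = 25/24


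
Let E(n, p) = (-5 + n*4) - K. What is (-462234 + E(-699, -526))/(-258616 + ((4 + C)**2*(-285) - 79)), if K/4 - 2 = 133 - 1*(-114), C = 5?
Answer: 466031/281780 ≈ 1.6539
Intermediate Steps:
K = 996 (K = 8 + 4*(133 - 1*(-114)) = 8 + 4*(133 + 114) = 8 + 4*247 = 8 + 988 = 996)
E(n, p) = -1001 + 4*n (E(n, p) = (-5 + n*4) - 1*996 = (-5 + 4*n) - 996 = -1001 + 4*n)
(-462234 + E(-699, -526))/(-258616 + ((4 + C)**2*(-285) - 79)) = (-462234 + (-1001 + 4*(-699)))/(-258616 + ((4 + 5)**2*(-285) - 79)) = (-462234 + (-1001 - 2796))/(-258616 + (9**2*(-285) - 79)) = (-462234 - 3797)/(-258616 + (81*(-285) - 79)) = -466031/(-258616 + (-23085 - 79)) = -466031/(-258616 - 23164) = -466031/(-281780) = -466031*(-1/281780) = 466031/281780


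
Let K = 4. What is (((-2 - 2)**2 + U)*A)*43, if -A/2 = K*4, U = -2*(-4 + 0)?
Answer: -33024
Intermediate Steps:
U = 8 (U = -2*(-4) = 8)
A = -32 (A = -8*4 = -2*16 = -32)
(((-2 - 2)**2 + U)*A)*43 = (((-2 - 2)**2 + 8)*(-32))*43 = (((-4)**2 + 8)*(-32))*43 = ((16 + 8)*(-32))*43 = (24*(-32))*43 = -768*43 = -33024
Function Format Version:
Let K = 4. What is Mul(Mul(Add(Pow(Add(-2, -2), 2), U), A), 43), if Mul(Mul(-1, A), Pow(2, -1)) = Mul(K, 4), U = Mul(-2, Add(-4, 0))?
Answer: -33024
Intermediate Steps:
U = 8 (U = Mul(-2, -4) = 8)
A = -32 (A = Mul(-2, Mul(4, 4)) = Mul(-2, 16) = -32)
Mul(Mul(Add(Pow(Add(-2, -2), 2), U), A), 43) = Mul(Mul(Add(Pow(Add(-2, -2), 2), 8), -32), 43) = Mul(Mul(Add(Pow(-4, 2), 8), -32), 43) = Mul(Mul(Add(16, 8), -32), 43) = Mul(Mul(24, -32), 43) = Mul(-768, 43) = -33024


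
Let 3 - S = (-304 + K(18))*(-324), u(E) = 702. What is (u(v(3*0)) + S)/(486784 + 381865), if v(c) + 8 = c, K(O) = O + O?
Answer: -86127/868649 ≈ -0.099151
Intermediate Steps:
K(O) = 2*O
v(c) = -8 + c
S = -86829 (S = 3 - (-304 + 2*18)*(-324) = 3 - (-304 + 36)*(-324) = 3 - (-268)*(-324) = 3 - 1*86832 = 3 - 86832 = -86829)
(u(v(3*0)) + S)/(486784 + 381865) = (702 - 86829)/(486784 + 381865) = -86127/868649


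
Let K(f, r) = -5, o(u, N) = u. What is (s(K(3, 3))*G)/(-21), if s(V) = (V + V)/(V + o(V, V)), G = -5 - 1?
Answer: 2/7 ≈ 0.28571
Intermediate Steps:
G = -6
s(V) = 1 (s(V) = (V + V)/(V + V) = (2*V)/((2*V)) = (2*V)*(1/(2*V)) = 1)
(s(K(3, 3))*G)/(-21) = (1*(-6))/(-21) = -6*(-1/21) = 2/7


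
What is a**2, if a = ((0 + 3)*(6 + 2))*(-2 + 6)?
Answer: 9216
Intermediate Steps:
a = 96 (a = (3*8)*4 = 24*4 = 96)
a**2 = 96**2 = 9216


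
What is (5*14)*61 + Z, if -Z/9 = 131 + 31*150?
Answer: -38759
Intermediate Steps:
Z = -43029 (Z = -9*(131 + 31*150) = -9*(131 + 4650) = -9*4781 = -43029)
(5*14)*61 + Z = (5*14)*61 - 43029 = 70*61 - 43029 = 4270 - 43029 = -38759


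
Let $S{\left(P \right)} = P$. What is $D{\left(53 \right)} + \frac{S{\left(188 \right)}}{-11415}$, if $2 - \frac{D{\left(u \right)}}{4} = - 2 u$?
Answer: $\frac{4931092}{11415} \approx 431.98$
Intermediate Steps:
$D{\left(u \right)} = 8 + 8 u$ ($D{\left(u \right)} = 8 - 4 \left(- 2 u\right) = 8 + 8 u$)
$D{\left(53 \right)} + \frac{S{\left(188 \right)}}{-11415} = \left(8 + 8 \cdot 53\right) + \frac{188}{-11415} = \left(8 + 424\right) + 188 \left(- \frac{1}{11415}\right) = 432 - \frac{188}{11415} = \frac{4931092}{11415}$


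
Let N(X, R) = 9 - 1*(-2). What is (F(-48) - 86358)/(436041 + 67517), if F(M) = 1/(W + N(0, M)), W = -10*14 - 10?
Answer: -12003763/69994562 ≈ -0.17150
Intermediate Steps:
N(X, R) = 11 (N(X, R) = 9 + 2 = 11)
W = -150 (W = -140 - 10 = -150)
F(M) = -1/139 (F(M) = 1/(-150 + 11) = 1/(-139) = -1/139)
(F(-48) - 86358)/(436041 + 67517) = (-1/139 - 86358)/(436041 + 67517) = -12003763/139/503558 = -12003763/139*1/503558 = -12003763/69994562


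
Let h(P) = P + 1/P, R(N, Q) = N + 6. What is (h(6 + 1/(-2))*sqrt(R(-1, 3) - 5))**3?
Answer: 0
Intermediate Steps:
R(N, Q) = 6 + N
(h(6 + 1/(-2))*sqrt(R(-1, 3) - 5))**3 = (((6 + 1/(-2)) + 1/(6 + 1/(-2)))*sqrt((6 - 1) - 5))**3 = (((6 - 1/2) + 1/(6 - 1/2))*sqrt(5 - 5))**3 = ((11/2 + 1/(11/2))*sqrt(0))**3 = ((11/2 + 2/11)*0)**3 = ((125/22)*0)**3 = 0**3 = 0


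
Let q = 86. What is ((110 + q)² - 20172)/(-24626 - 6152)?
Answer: -9122/15389 ≈ -0.59276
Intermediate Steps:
((110 + q)² - 20172)/(-24626 - 6152) = ((110 + 86)² - 20172)/(-24626 - 6152) = (196² - 20172)/(-30778) = (38416 - 20172)*(-1/30778) = 18244*(-1/30778) = -9122/15389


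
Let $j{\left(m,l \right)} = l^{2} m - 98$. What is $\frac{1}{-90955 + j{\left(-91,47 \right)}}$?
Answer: $- \frac{1}{292072} \approx -3.4238 \cdot 10^{-6}$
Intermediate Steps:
$j{\left(m,l \right)} = -98 + m l^{2}$ ($j{\left(m,l \right)} = m l^{2} - 98 = -98 + m l^{2}$)
$\frac{1}{-90955 + j{\left(-91,47 \right)}} = \frac{1}{-90955 - \left(98 + 91 \cdot 47^{2}\right)} = \frac{1}{-90955 - 201117} = \frac{1}{-292072} = - \frac{1}{292072}$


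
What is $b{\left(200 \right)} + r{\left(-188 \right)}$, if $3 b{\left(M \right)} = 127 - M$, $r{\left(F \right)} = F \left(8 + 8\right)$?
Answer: $- \frac{9097}{3} \approx -3032.3$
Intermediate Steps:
$r{\left(F \right)} = 16 F$ ($r{\left(F \right)} = F 16 = 16 F$)
$b{\left(M \right)} = \frac{127}{3} - \frac{M}{3}$ ($b{\left(M \right)} = \frac{127 - M}{3} = \frac{127}{3} - \frac{M}{3}$)
$b{\left(200 \right)} + r{\left(-188 \right)} = \left(\frac{127}{3} - \frac{200}{3}\right) + 16 \left(-188\right) = \left(\frac{127}{3} - \frac{200}{3}\right) - 3008 = - \frac{73}{3} - 3008 = - \frac{9097}{3}$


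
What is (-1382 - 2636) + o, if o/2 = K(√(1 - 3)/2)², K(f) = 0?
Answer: -4018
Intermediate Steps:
o = 0 (o = 2*0² = 2*0 = 0)
(-1382 - 2636) + o = (-1382 - 2636) + 0 = -4018 + 0 = -4018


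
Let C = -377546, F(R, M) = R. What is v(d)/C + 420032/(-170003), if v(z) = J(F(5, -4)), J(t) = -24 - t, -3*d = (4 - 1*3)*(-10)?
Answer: -158576471385/64183952638 ≈ -2.4707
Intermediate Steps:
d = 10/3 (d = -(4 - 1*3)*(-10)/3 = -(4 - 3)*(-10)/3 = -(-10)/3 = -⅓*(-10) = 10/3 ≈ 3.3333)
v(z) = -29 (v(z) = -24 - 1*5 = -24 - 5 = -29)
v(d)/C + 420032/(-170003) = -29/(-377546) + 420032/(-170003) = -29*(-1/377546) + 420032*(-1/170003) = 29/377546 - 420032/170003 = -158576471385/64183952638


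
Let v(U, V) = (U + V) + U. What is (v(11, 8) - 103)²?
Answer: 5329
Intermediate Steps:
v(U, V) = V + 2*U
(v(11, 8) - 103)² = ((8 + 2*11) - 103)² = ((8 + 22) - 103)² = (30 - 103)² = (-73)² = 5329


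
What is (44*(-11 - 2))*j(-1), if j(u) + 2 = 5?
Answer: -1716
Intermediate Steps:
j(u) = 3 (j(u) = -2 + 5 = 3)
(44*(-11 - 2))*j(-1) = (44*(-11 - 2))*3 = (44*(-13))*3 = -572*3 = -1716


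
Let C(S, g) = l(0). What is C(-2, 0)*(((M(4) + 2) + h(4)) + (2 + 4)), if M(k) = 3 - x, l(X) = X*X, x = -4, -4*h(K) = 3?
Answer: 0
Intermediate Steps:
h(K) = -¾ (h(K) = -¼*3 = -¾)
l(X) = X²
M(k) = 7 (M(k) = 3 - 1*(-4) = 3 + 4 = 7)
C(S, g) = 0 (C(S, g) = 0² = 0)
C(-2, 0)*(((M(4) + 2) + h(4)) + (2 + 4)) = 0*(((7 + 2) - ¾) + (2 + 4)) = 0*((9 - ¾) + 6) = 0*(33/4 + 6) = 0*(57/4) = 0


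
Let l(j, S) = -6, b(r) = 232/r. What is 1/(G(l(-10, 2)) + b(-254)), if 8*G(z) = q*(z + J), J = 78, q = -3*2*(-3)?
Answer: 127/20458 ≈ 0.0062078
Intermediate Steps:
q = 18 (q = -6*(-3) = 18)
G(z) = 351/2 + 9*z/4 (G(z) = (18*(z + 78))/8 = (18*(78 + z))/8 = (1404 + 18*z)/8 = 351/2 + 9*z/4)
1/(G(l(-10, 2)) + b(-254)) = 1/((351/2 + (9/4)*(-6)) + 232/(-254)) = 1/((351/2 - 27/2) + 232*(-1/254)) = 1/(162 - 116/127) = 1/(20458/127) = 127/20458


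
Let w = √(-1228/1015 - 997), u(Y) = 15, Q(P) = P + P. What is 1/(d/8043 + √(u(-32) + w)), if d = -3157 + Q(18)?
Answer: 1166235/(-452545 + 1149*√1015*√(15225 + I*√1028380745)) ≈ 0.14756 - 0.10114*I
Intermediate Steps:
Q(P) = 2*P
w = I*√1028380745/1015 (w = √(-1228*1/1015 - 997) = √(-1228/1015 - 997) = √(-1013183/1015) = I*√1028380745/1015 ≈ 31.594*I)
d = -3121 (d = -3157 + 2*18 = -3157 + 36 = -3121)
1/(d/8043 + √(u(-32) + w)) = 1/(-3121/8043 + √(15 + I*√1028380745/1015))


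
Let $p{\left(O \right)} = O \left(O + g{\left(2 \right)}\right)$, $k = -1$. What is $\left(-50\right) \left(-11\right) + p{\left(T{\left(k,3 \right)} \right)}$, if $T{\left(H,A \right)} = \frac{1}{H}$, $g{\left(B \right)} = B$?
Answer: $549$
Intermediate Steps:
$p{\left(O \right)} = O \left(2 + O\right)$ ($p{\left(O \right)} = O \left(O + 2\right) = O \left(2 + O\right)$)
$\left(-50\right) \left(-11\right) + p{\left(T{\left(k,3 \right)} \right)} = \left(-50\right) \left(-11\right) + \frac{2 + \frac{1}{-1}}{-1} = 550 - \left(2 - 1\right) = 550 - 1 = 549$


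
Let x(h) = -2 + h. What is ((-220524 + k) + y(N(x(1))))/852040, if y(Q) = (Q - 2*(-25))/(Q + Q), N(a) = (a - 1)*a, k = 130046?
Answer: -18093/170408 ≈ -0.10617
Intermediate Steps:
N(a) = a*(-1 + a) (N(a) = (-1 + a)*a = a*(-1 + a))
y(Q) = (50 + Q)/(2*Q) (y(Q) = (Q + 50)/((2*Q)) = (50 + Q)*(1/(2*Q)) = (50 + Q)/(2*Q))
((-220524 + k) + y(N(x(1))))/852040 = ((-220524 + 130046) + (50 + (-2 + 1)*(-1 + (-2 + 1)))/(2*(((-2 + 1)*(-1 + (-2 + 1))))))/852040 = (-90478 + (50 - (-1 - 1))/(2*((-(-1 - 1)))))*(1/852040) = (-90478 + (50 - 1*(-2))/(2*((-1*(-2)))))*(1/852040) = (-90478 + (½)*(50 + 2)/2)*(1/852040) = (-90478 + (½)*(½)*52)*(1/852040) = (-90478 + 13)*(1/852040) = -90465*1/852040 = -18093/170408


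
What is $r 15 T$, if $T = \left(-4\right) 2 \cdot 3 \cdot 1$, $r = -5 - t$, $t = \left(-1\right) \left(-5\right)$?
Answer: $3600$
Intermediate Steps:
$t = 5$
$r = -10$ ($r = -5 - 5 = -10$)
$T = -24$ ($T = \left(-8\right) 3 \cdot 1 = \left(-24\right) 1 = -24$)
$r 15 T = \left(-10\right) 15 \left(-24\right) = \left(-150\right) \left(-24\right) = 3600$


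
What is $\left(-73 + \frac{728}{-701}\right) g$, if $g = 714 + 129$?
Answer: $- \frac{43752543}{701} \approx -62415.0$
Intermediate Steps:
$g = 843$
$\left(-73 + \frac{728}{-701}\right) g = \left(-73 + \frac{728}{-701}\right) 843 = \left(-73 + 728 \left(- \frac{1}{701}\right)\right) 843 = \left(-73 - \frac{728}{701}\right) 843 = \left(- \frac{51901}{701}\right) 843 = - \frac{43752543}{701}$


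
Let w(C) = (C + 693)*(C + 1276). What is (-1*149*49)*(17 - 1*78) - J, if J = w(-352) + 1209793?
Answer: -1079516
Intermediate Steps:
w(C) = (693 + C)*(1276 + C)
J = 1524877 (J = (884268 + (-352)² + 1969*(-352)) + 1209793 = (884268 + 123904 - 693088) + 1209793 = 315084 + 1209793 = 1524877)
(-1*149*49)*(17 - 1*78) - J = (-1*149*49)*(17 - 1*78) - 1*1524877 = (-149*49)*(17 - 78) - 1524877 = -7301*(-61) - 1524877 = 445361 - 1524877 = -1079516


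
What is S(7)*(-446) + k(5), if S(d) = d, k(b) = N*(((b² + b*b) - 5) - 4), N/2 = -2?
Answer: -3286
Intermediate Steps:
N = -4 (N = 2*(-2) = -4)
k(b) = 36 - 8*b² (k(b) = -4*(((b² + b*b) - 5) - 4) = -4*(((b² + b²) - 5) - 4) = -4*((2*b² - 5) - 4) = -4*((-5 + 2*b²) - 4) = -4*(-9 + 2*b²) = 36 - 8*b²)
S(7)*(-446) + k(5) = 7*(-446) + (36 - 8*5²) = -3122 + (36 - 8*25) = -3122 + (36 - 200) = -3122 - 164 = -3286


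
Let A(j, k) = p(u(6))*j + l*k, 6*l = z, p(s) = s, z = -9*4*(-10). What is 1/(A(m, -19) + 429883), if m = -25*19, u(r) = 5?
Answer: 1/426368 ≈ 2.3454e-6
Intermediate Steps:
z = 360 (z = -36*(-10) = 360)
l = 60 (l = (⅙)*360 = 60)
m = -475
A(j, k) = 5*j + 60*k
1/(A(m, -19) + 429883) = 1/((5*(-475) + 60*(-19)) + 429883) = 1/((-2375 - 1140) + 429883) = 1/(-3515 + 429883) = 1/426368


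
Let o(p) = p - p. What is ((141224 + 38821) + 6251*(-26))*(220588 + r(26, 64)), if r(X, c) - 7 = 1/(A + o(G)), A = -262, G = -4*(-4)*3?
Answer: 1012526179391/262 ≈ 3.8646e+9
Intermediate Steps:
G = 48 (G = 16*3 = 48)
o(p) = 0
r(X, c) = 1833/262 (r(X, c) = 7 + 1/(-262 + 0) = 7 + 1/(-262) = 7 - 1/262 = 1833/262)
((141224 + 38821) + 6251*(-26))*(220588 + r(26, 64)) = ((141224 + 38821) + 6251*(-26))*(220588 + 1833/262) = (180045 - 162526)*(57795889/262) = 17519*(57795889/262) = 1012526179391/262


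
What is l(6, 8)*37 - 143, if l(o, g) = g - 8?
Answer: -143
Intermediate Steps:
l(o, g) = -8 + g
l(6, 8)*37 - 143 = (-8 + 8)*37 - 143 = 0*37 - 143 = 0 - 143 = -143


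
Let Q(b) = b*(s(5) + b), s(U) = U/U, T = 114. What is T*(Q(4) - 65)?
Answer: -5130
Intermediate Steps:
s(U) = 1
Q(b) = b*(1 + b)
T*(Q(4) - 65) = 114*(4*(1 + 4) - 65) = 114*(4*5 - 65) = 114*(20 - 65) = 114*(-45) = -5130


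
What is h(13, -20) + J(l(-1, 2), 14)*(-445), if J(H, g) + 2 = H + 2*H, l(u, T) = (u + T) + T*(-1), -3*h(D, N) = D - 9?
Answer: 6671/3 ≈ 2223.7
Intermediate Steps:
h(D, N) = 3 - D/3 (h(D, N) = -(D - 9)/3 = -(-9 + D)/3 = 3 - D/3)
l(u, T) = u (l(u, T) = (T + u) - T = u)
J(H, g) = -2 + 3*H (J(H, g) = -2 + (H + 2*H) = -2 + 3*H)
h(13, -20) + J(l(-1, 2), 14)*(-445) = (3 - 1/3*13) + (-2 + 3*(-1))*(-445) = (3 - 13/3) + (-2 - 3)*(-445) = -4/3 - 5*(-445) = -4/3 + 2225 = 6671/3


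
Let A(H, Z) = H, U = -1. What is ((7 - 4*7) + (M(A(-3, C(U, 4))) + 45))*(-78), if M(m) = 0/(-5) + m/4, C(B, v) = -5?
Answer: -3627/2 ≈ -1813.5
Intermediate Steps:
M(m) = m/4 (M(m) = 0*(-⅕) + m*(¼) = 0 + m/4 = m/4)
((7 - 4*7) + (M(A(-3, C(U, 4))) + 45))*(-78) = ((7 - 4*7) + ((¼)*(-3) + 45))*(-78) = ((7 - 28) + (-¾ + 45))*(-78) = (-21 + 177/4)*(-78) = (93/4)*(-78) = -3627/2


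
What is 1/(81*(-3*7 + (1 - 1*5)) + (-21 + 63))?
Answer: -1/1983 ≈ -0.00050429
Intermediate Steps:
1/(81*(-3*7 + (1 - 1*5)) + (-21 + 63)) = 1/(81*(-21 + (1 - 5)) + 42) = 1/(81*(-21 - 4) + 42) = 1/(81*(-25) + 42) = 1/(-2025 + 42) = 1/(-1983) = -1/1983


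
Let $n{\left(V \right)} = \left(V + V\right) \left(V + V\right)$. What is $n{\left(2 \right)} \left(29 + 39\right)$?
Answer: $1088$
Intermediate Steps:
$n{\left(V \right)} = 4 V^{2}$ ($n{\left(V \right)} = 2 V 2 V = 4 V^{2}$)
$n{\left(2 \right)} \left(29 + 39\right) = 4 \cdot 2^{2} \left(29 + 39\right) = 4 \cdot 4 \cdot 68 = 16 \cdot 68 = 1088$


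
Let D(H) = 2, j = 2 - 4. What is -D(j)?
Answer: -2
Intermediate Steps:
j = -2
-D(j) = -1*2 = -2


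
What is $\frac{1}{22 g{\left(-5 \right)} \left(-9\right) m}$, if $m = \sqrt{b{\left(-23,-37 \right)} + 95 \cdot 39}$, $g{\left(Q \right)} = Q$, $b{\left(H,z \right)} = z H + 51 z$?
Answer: $\frac{\sqrt{2669}}{2642310} \approx 1.9552 \cdot 10^{-5}$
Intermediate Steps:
$b{\left(H,z \right)} = 51 z + H z$ ($b{\left(H,z \right)} = H z + 51 z = 51 z + H z$)
$m = \sqrt{2669}$ ($m = \sqrt{- 37 \left(51 - 23\right) + 95 \cdot 39} = \sqrt{\left(-37\right) 28 + 3705} = \sqrt{-1036 + 3705} = \sqrt{2669} \approx 51.662$)
$\frac{1}{22 g{\left(-5 \right)} \left(-9\right) m} = \frac{1}{22 \left(-5\right) \left(-9\right) \sqrt{2669}} = \frac{\frac{1}{2669} \sqrt{2669}}{\left(-110\right) \left(-9\right)} = \frac{\frac{1}{2669} \sqrt{2669}}{990} = \frac{\sqrt{2669}}{2642310}$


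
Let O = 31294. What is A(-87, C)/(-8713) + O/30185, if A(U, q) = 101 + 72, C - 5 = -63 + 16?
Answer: 267442617/263001905 ≈ 1.0169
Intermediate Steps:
C = -42 (C = 5 + (-63 + 16) = 5 - 47 = -42)
A(U, q) = 173
A(-87, C)/(-8713) + O/30185 = 173/(-8713) + 31294/30185 = 173*(-1/8713) + 31294*(1/30185) = -173/8713 + 31294/30185 = 267442617/263001905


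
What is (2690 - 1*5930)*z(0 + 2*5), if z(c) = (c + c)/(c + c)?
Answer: -3240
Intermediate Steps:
z(c) = 1 (z(c) = (2*c)/((2*c)) = (2*c)*(1/(2*c)) = 1)
(2690 - 1*5930)*z(0 + 2*5) = (2690 - 1*5930)*1 = (2690 - 5930)*1 = -3240*1 = -3240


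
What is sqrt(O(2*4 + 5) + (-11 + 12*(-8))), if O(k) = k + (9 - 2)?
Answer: I*sqrt(87) ≈ 9.3274*I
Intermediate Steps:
O(k) = 7 + k (O(k) = k + 7 = 7 + k)
sqrt(O(2*4 + 5) + (-11 + 12*(-8))) = sqrt((7 + (2*4 + 5)) + (-11 + 12*(-8))) = sqrt((7 + (8 + 5)) + (-11 - 96)) = sqrt((7 + 13) - 107) = sqrt(20 - 107) = sqrt(-87) = I*sqrt(87)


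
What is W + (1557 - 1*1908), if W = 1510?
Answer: 1159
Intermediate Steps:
W + (1557 - 1*1908) = 1510 + (1557 - 1*1908) = 1510 + (1557 - 1908) = 1510 - 351 = 1159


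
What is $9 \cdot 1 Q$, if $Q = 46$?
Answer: $414$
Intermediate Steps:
$9 \cdot 1 Q = 9 \cdot 1 \cdot 46 = 9 \cdot 46 = 414$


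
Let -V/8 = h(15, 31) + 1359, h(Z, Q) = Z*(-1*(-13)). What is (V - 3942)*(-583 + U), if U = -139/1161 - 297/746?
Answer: 1379204695261/144351 ≈ 9.5545e+6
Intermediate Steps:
h(Z, Q) = 13*Z (h(Z, Q) = Z*13 = 13*Z)
U = -448511/866106 (U = -139*1/1161 - 297*1/746 = -139/1161 - 297/746 = -448511/866106 ≈ -0.51785)
V = -12432 (V = -8*(13*15 + 1359) = -8*(195 + 1359) = -8*1554 = -12432)
(V - 3942)*(-583 + U) = (-12432 - 3942)*(-583 - 448511/866106) = -16374*(-505388309/866106) = 1379204695261/144351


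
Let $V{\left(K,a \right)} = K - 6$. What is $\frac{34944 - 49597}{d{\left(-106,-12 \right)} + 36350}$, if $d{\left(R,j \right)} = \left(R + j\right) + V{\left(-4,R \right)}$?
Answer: $- \frac{14653}{36222} \approx -0.40453$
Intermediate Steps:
$V{\left(K,a \right)} = -6 + K$
$d{\left(R,j \right)} = -10 + R + j$ ($d{\left(R,j \right)} = \left(R + j\right) - 10 = -10 + R + j$)
$\frac{34944 - 49597}{d{\left(-106,-12 \right)} + 36350} = \frac{34944 - 49597}{\left(-10 - 106 - 12\right) + 36350} = - \frac{14653}{-128 + 36350} = - \frac{14653}{36222}$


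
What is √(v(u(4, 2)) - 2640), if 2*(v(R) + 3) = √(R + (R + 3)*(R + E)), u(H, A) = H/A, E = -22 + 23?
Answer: √(-10572 + 2*√17)/2 ≈ 51.39*I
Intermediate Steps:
E = 1
v(R) = -3 + √(R + (1 + R)*(3 + R))/2 (v(R) = -3 + √(R + (R + 3)*(R + 1))/2 = -3 + √(R + (3 + R)*(1 + R))/2 = -3 + √(R + (1 + R)*(3 + R))/2)
√(v(u(4, 2)) - 2640) = √((-3 + √(3 + (4/2)² + 5*(4/2))/2) - 2640) = √((-3 + √(3 + (4*(½))² + 5*(4*(½)))/2) - 2640) = √((-3 + √(3 + 2² + 5*2)/2) - 2640) = √((-3 + √(3 + 4 + 10)/2) - 2640) = √((-3 + √17/2) - 2640) = √(-2643 + √17/2)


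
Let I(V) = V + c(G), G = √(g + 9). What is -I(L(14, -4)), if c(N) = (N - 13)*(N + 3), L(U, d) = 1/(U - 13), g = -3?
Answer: 32 + 10*√6 ≈ 56.495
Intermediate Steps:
L(U, d) = 1/(-13 + U)
G = √6 (G = √(-3 + 9) = √6 ≈ 2.4495)
c(N) = (-13 + N)*(3 + N)
I(V) = -33 + V - 10*√6 (I(V) = V + (-39 + (√6)² - 10*√6) = V + (-39 + 6 - 10*√6) = V + (-33 - 10*√6) = -33 + V - 10*√6)
-I(L(14, -4)) = -(-33 + 1/(-13 + 14) - 10*√6) = -(-33 + 1/1 - 10*√6) = -(-33 + 1 - 10*√6) = -(-32 - 10*√6) = 32 + 10*√6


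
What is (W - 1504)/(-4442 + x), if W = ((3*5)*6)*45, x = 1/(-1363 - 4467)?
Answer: -14843180/25896861 ≈ -0.57316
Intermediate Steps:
x = -1/5830 (x = 1/(-5830) = -1/5830 ≈ -0.00017153)
W = 4050 (W = (15*6)*45 = 90*45 = 4050)
(W - 1504)/(-4442 + x) = (4050 - 1504)/(-4442 - 1/5830) = 2546/(-25896861/5830) = 2546*(-5830/25896861) = -14843180/25896861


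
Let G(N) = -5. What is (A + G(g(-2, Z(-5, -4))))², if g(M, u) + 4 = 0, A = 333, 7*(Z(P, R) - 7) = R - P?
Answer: 107584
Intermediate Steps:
Z(P, R) = 7 - P/7 + R/7 (Z(P, R) = 7 + (R - P)/7 = 7 + (-P/7 + R/7) = 7 - P/7 + R/7)
g(M, u) = -4 (g(M, u) = -4 + 0 = -4)
(A + G(g(-2, Z(-5, -4))))² = (333 - 5)² = 328² = 107584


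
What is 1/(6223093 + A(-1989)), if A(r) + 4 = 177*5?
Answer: 1/6223974 ≈ 1.6067e-7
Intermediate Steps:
A(r) = 881 (A(r) = -4 + 177*5 = -4 + 885 = 881)
1/(6223093 + A(-1989)) = 1/(6223093 + 881) = 1/6223974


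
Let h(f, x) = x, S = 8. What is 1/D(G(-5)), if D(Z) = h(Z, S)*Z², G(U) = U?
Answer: 1/200 ≈ 0.0050000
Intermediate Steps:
D(Z) = 8*Z²
1/D(G(-5)) = 1/(8*(-5)²) = 1/(8*25) = 1/200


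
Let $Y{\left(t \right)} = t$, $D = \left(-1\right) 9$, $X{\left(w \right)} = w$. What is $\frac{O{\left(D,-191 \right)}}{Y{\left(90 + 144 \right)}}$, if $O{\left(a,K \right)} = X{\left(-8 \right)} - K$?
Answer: $\frac{61}{78} \approx 0.78205$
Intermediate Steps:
$D = -9$
$O{\left(a,K \right)} = -8 - K$
$\frac{O{\left(D,-191 \right)}}{Y{\left(90 + 144 \right)}} = \frac{-8 - -191}{90 + 144} = \frac{-8 + 191}{234} = 183 \cdot \frac{1}{234} = \frac{61}{78}$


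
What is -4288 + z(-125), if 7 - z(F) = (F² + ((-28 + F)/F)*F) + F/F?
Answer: -19754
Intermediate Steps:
z(F) = 34 - F - F² (z(F) = 7 - ((F² + ((-28 + F)/F)*F) + F/F) = 7 - ((F² + ((-28 + F)/F)*F) + 1) = 7 - ((F² + (-28 + F)) + 1) = 7 - ((-28 + F + F²) + 1) = 7 - (-27 + F + F²) = 7 + (27 - F - F²) = 34 - F - F²)
-4288 + z(-125) = -4288 + (34 - 1*(-125) - 1*(-125)²) = -4288 + (34 + 125 - 1*15625) = -4288 + (34 + 125 - 15625) = -4288 - 15466 = -19754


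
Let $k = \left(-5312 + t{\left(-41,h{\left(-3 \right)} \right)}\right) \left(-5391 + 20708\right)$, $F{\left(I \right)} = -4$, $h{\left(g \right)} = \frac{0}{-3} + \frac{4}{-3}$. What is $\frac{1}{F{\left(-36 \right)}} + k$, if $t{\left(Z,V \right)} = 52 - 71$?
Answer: $- \frac{326619709}{4} \approx -8.1655 \cdot 10^{7}$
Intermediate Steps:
$h{\left(g \right)} = - \frac{4}{3}$ ($h{\left(g \right)} = 0 \left(- \frac{1}{3}\right) + 4 \left(- \frac{1}{3}\right) = 0 - \frac{4}{3} = - \frac{4}{3}$)
$t{\left(Z,V \right)} = -19$
$k = -81654927$ ($k = \left(-5312 - 19\right) \left(-5391 + 20708\right) = \left(-5331\right) 15317 = -81654927$)
$\frac{1}{F{\left(-36 \right)}} + k = \frac{1}{-4} - 81654927 = - \frac{1}{4} - 81654927 = - \frac{326619709}{4}$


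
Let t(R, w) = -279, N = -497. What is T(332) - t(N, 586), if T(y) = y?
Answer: 611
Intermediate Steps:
T(332) - t(N, 586) = 332 - 1*(-279) = 332 + 279 = 611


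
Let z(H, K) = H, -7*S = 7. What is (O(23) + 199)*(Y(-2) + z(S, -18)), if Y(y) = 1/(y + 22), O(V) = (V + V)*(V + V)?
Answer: -8797/4 ≈ -2199.3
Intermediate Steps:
O(V) = 4*V² (O(V) = (2*V)*(2*V) = 4*V²)
S = -1 (S = -⅐*7 = -1)
Y(y) = 1/(22 + y)
(O(23) + 199)*(Y(-2) + z(S, -18)) = (4*23² + 199)*(1/(22 - 2) - 1) = (4*529 + 199)*(1/20 - 1) = (2116 + 199)*(1/20 - 1) = 2315*(-19/20) = -8797/4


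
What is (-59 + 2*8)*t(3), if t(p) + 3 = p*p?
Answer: -258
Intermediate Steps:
t(p) = -3 + p² (t(p) = -3 + p*p = -3 + p²)
(-59 + 2*8)*t(3) = (-59 + 2*8)*(-3 + 3²) = (-59 + 16)*(-3 + 9) = -43*6 = -258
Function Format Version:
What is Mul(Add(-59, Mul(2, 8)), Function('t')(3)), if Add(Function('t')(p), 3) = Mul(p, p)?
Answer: -258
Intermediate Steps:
Function('t')(p) = Add(-3, Pow(p, 2)) (Function('t')(p) = Add(-3, Mul(p, p)) = Add(-3, Pow(p, 2)))
Mul(Add(-59, Mul(2, 8)), Function('t')(3)) = Mul(Add(-59, Mul(2, 8)), Add(-3, Pow(3, 2))) = Mul(Add(-59, 16), Add(-3, 9)) = Mul(-43, 6) = -258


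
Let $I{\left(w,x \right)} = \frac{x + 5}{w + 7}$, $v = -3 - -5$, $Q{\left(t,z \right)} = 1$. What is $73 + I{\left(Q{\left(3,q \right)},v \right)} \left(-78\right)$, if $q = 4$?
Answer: $\frac{19}{4} \approx 4.75$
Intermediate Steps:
$v = 2$ ($v = -3 + 5 = 2$)
$I{\left(w,x \right)} = \frac{5 + x}{7 + w}$
$73 + I{\left(Q{\left(3,q \right)},v \right)} \left(-78\right) = 73 + \frac{5 + 2}{7 + 1} \left(-78\right) = 73 + \frac{1}{8} \cdot 7 \left(-78\right) = 73 + \frac{7}{8} \left(-78\right) = 73 - \frac{273}{4} = \frac{19}{4}$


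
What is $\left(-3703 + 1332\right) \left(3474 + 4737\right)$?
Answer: $-19468281$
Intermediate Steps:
$\left(-3703 + 1332\right) \left(3474 + 4737\right) = \left(-2371\right) 8211 = -19468281$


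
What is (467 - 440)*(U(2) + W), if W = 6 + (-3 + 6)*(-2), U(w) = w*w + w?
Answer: 162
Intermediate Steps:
U(w) = w + w² (U(w) = w² + w = w + w²)
W = 0 (W = 6 + 3*(-2) = 6 - 6 = 0)
(467 - 440)*(U(2) + W) = (467 - 440)*(2*(1 + 2) + 0) = 27*(2*3 + 0) = 27*(6 + 0) = 27*6 = 162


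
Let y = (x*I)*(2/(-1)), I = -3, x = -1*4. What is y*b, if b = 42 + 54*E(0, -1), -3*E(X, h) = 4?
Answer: 720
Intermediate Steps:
x = -4
E(X, h) = -4/3 (E(X, h) = -1/3*4 = -4/3)
b = -30 (b = 42 + 54*(-4/3) = 42 - 72 = -30)
y = -24 (y = (-4*(-3))*(2/(-1)) = 12*(2*(-1)) = 12*(-2) = -24)
y*b = -24*(-30) = 720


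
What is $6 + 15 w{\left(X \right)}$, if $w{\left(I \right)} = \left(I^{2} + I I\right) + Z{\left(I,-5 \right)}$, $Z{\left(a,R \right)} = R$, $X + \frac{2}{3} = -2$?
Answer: $\frac{433}{3} \approx 144.33$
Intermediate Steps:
$X = - \frac{8}{3}$ ($X = - \frac{2}{3} - 2 = - \frac{8}{3} \approx -2.6667$)
$w{\left(I \right)} = -5 + 2 I^{2}$ ($w{\left(I \right)} = \left(I^{2} + I I\right) - 5 = \left(I^{2} + I^{2}\right) - 5 = 2 I^{2} - 5 = -5 + 2 I^{2}$)
$6 + 15 w{\left(X \right)} = 6 + 15 \left(-5 + 2 \left(- \frac{8}{3}\right)^{2}\right) = 6 + 15 \left(-5 + 2 \cdot \frac{64}{9}\right) = 6 + 15 \left(-5 + \frac{128}{9}\right) = 6 + 15 \cdot \frac{83}{9} = 6 + \frac{415}{3} = \frac{433}{3}$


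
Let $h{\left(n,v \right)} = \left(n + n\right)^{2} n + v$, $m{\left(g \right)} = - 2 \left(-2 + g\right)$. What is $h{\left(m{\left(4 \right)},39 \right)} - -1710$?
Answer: $1493$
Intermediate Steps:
$m{\left(g \right)} = 4 - 2 g$
$h{\left(n,v \right)} = v + 4 n^{3}$ ($h{\left(n,v \right)} = \left(2 n\right)^{2} n + v = 4 n^{2} n + v = 4 n^{3} + v = v + 4 n^{3}$)
$h{\left(m{\left(4 \right)},39 \right)} - -1710 = \left(39 + 4 \left(4 - 8\right)^{3}\right) - -1710 = \left(39 + 4 \left(4 - 8\right)^{3}\right) + 1710 = \left(39 + 4 \left(-4\right)^{3}\right) + 1710 = \left(39 + 4 \left(-64\right)\right) + 1710 = \left(39 - 256\right) + 1710 = -217 + 1710 = 1493$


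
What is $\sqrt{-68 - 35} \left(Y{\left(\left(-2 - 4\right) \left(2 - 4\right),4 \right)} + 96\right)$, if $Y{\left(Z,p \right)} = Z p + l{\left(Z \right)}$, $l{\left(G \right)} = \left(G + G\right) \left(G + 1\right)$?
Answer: $456 i \sqrt{103} \approx 4627.9 i$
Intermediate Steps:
$l{\left(G \right)} = 2 G \left(1 + G\right)$
$Y{\left(Z,p \right)} = Z p + 2 Z \left(1 + Z\right)$
$\sqrt{-68 - 35} \left(Y{\left(\left(-2 - 4\right) \left(2 - 4\right),4 \right)} + 96\right) = \sqrt{-68 - 35} \left(\left(-2 - 4\right) \left(2 - 4\right) \left(2 + 4 + 2 \left(-2 - 4\right) \left(2 - 4\right)\right) + 96\right) = \sqrt{-103} \left(\left(-6\right) \left(-2\right) \left(2 + 4 + 2 \left(\left(-6\right) \left(-2\right)\right)\right) + 96\right) = i \sqrt{103} \left(12 \left(2 + 4 + 2 \cdot 12\right) + 96\right) = i \sqrt{103} \left(12 \left(2 + 4 + 24\right) + 96\right) = i \sqrt{103} \left(12 \cdot 30 + 96\right) = i \sqrt{103} \left(360 + 96\right) = i \sqrt{103} \cdot 456 = 456 i \sqrt{103}$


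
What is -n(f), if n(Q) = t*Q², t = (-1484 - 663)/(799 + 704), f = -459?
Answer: 50259123/167 ≈ 3.0095e+5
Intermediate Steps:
t = -2147/1503 ≈ -1.4285
n(Q) = -2147*Q²/1503
-n(f) = -(-2147)*(-459)²/1503 = -(-2147)*210681/1503 = -1*(-50259123/167) = 50259123/167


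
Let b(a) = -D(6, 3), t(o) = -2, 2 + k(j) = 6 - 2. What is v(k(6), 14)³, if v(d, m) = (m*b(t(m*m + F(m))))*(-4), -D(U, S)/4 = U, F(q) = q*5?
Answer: -2427715584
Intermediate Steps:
F(q) = 5*q
k(j) = 2 (k(j) = -2 + (6 - 2) = -2 + 4 = 2)
D(U, S) = -4*U
b(a) = 24 (b(a) = -(-4)*6 = -1*(-24) = 24)
v(d, m) = -96*m (v(d, m) = (m*24)*(-4) = (24*m)*(-4) = -96*m)
v(k(6), 14)³ = (-96*14)³ = (-1344)³ = -2427715584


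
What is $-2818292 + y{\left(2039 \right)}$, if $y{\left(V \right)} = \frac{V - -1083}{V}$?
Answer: $- \frac{5746494266}{2039} \approx -2.8183 \cdot 10^{6}$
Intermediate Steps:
$y{\left(V \right)} = \frac{1083 + V}{V}$ ($y{\left(V \right)} = \frac{V + 1083}{V} = \frac{1083 + V}{V}$)
$-2818292 + y{\left(2039 \right)} = -2818292 + \frac{1083 + 2039}{2039} = -2818292 + \frac{1}{2039} \cdot 3122 = -2818292 + \frac{3122}{2039} = - \frac{5746494266}{2039}$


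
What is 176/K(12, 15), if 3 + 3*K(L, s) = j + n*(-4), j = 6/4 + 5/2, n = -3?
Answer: 528/13 ≈ 40.615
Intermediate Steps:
j = 4 (j = 6*(¼) + 5*(½) = 3/2 + 5/2 = 4)
K(L, s) = 13/3 (K(L, s) = -1 + (4 - 3*(-4))/3 = -1 + (4 + 12)/3 = -1 + (⅓)*16 = -1 + 16/3 = 13/3)
176/K(12, 15) = 176/(13/3) = 176*(3/13) = 528/13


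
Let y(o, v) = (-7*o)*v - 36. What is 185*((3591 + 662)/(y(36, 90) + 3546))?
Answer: -157361/3834 ≈ -41.044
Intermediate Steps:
y(o, v) = -36 - 7*o*v (y(o, v) = -7*o*v - 36 = -36 - 7*o*v)
185*((3591 + 662)/(y(36, 90) + 3546)) = 185*((3591 + 662)/((-36 - 7*36*90) + 3546)) = 185*(4253/((-36 - 22680) + 3546)) = 185*(4253/(-22716 + 3546)) = 185*(4253/(-19170)) = 185*(4253*(-1/19170)) = 185*(-4253/19170) = -157361/3834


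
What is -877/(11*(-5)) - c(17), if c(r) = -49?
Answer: 3572/55 ≈ 64.945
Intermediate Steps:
-877/(11*(-5)) - c(17) = -877/(11*(-5)) - 1*(-49) = -877/(-55) + 49 = -877*(-1/55) + 49 = 877/55 + 49 = 3572/55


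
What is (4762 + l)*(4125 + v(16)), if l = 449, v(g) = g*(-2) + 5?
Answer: 21354678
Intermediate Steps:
v(g) = 5 - 2*g (v(g) = -2*g + 5 = 5 - 2*g)
(4762 + l)*(4125 + v(16)) = (4762 + 449)*(4125 + (5 - 2*16)) = 5211*(4125 + (5 - 32)) = 5211*(4125 - 27) = 5211*4098 = 21354678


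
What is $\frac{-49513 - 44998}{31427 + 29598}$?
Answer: $- \frac{94511}{61025} \approx -1.5487$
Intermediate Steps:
$\frac{-49513 - 44998}{31427 + 29598} = - \frac{94511}{61025}$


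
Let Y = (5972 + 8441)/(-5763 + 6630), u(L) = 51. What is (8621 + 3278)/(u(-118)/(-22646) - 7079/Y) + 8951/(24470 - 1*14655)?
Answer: -36875349742437139/1364190791124915 ≈ -27.031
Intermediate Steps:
Y = 14413/867 ≈ 16.624
(8621 + 3278)/(u(-118)/(-22646) - 7079/Y) + 8951/(24470 - 1*14655) = (8621 + 3278)/(51/(-22646) - 7079/14413/867) + 8951/(24470 - 1*14655) = 11899/(51*(-1/22646) - 7079*867/14413) + 8951/(24470 - 14655) = 11899/(-51/22646 - 6137493/14413) + 8951/9815 = 11899/(-138990401541/326396798) + 8951*(1/9815) = 11899*(-326396798/138990401541) + 8951/9815 = -3883795499402/138990401541 + 8951/9815 = -36875349742437139/1364190791124915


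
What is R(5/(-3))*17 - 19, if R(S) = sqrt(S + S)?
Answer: -19 + 17*I*sqrt(30)/3 ≈ -19.0 + 31.038*I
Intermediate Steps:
R(S) = sqrt(2)*sqrt(S) (R(S) = sqrt(2*S) = sqrt(2)*sqrt(S))
R(5/(-3))*17 - 19 = (sqrt(2)*sqrt(5/(-3)))*17 - 19 = (sqrt(2)*sqrt(5*(-1/3)))*17 - 19 = (sqrt(2)*sqrt(-5/3))*17 - 19 = (sqrt(2)*(I*sqrt(15)/3))*17 - 19 = (I*sqrt(30)/3)*17 - 19 = 17*I*sqrt(30)/3 - 19 = -19 + 17*I*sqrt(30)/3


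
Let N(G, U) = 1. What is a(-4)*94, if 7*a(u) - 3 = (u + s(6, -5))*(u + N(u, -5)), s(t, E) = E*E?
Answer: -5640/7 ≈ -805.71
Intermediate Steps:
s(t, E) = E**2
a(u) = 3/7 + (1 + u)*(25 + u)/7 (a(u) = 3/7 + ((u + (-5)**2)*(u + 1))/7 = 3/7 + ((u + 25)*(1 + u))/7 = 3/7 + ((25 + u)*(1 + u))/7 = 3/7 + ((1 + u)*(25 + u))/7 = 3/7 + (1 + u)*(25 + u)/7)
a(-4)*94 = (4 + (1/7)*(-4)**2 + (26/7)*(-4))*94 = (4 + (1/7)*16 - 104/7)*94 = (4 + 16/7 - 104/7)*94 = -60/7*94 = -5640/7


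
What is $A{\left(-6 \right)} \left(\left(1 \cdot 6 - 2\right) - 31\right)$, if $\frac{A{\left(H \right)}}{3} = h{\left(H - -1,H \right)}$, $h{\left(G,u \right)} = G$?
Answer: $405$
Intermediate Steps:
$A{\left(H \right)} = 3 + 3 H$ ($A{\left(H \right)} = 3 \left(H - -1\right) = 3 \left(H + 1\right) = 3 \left(1 + H\right) = 3 + 3 H$)
$A{\left(-6 \right)} \left(\left(1 \cdot 6 - 2\right) - 31\right) = \left(3 + 3 \left(-6\right)\right) \left(\left(1 \cdot 6 - 2\right) - 31\right) = \left(3 - 18\right) \left(\left(6 - 2\right) - 31\right) = - 15 \left(4 - 31\right) = \left(-15\right) \left(-27\right) = 405$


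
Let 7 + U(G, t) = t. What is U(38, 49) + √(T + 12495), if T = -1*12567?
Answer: 42 + 6*I*√2 ≈ 42.0 + 8.4853*I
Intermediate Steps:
T = -12567
U(G, t) = -7 + t
U(38, 49) + √(T + 12495) = (-7 + 49) + √(-12567 + 12495) = 42 + √(-72) = 42 + 6*I*√2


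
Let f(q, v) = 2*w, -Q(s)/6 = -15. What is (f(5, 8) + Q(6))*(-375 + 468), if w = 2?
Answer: 8742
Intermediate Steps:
Q(s) = 90 (Q(s) = -6*(-15) = 90)
f(q, v) = 4 (f(q, v) = 2*2 = 4)
(f(5, 8) + Q(6))*(-375 + 468) = (4 + 90)*(-375 + 468) = 94*93 = 8742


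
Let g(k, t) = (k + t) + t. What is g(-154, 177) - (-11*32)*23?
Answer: 8296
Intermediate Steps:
g(k, t) = k + 2*t
g(-154, 177) - (-11*32)*23 = (-154 + 2*177) - (-11*32)*23 = (-154 + 354) - (-352)*23 = 200 - 1*(-8096) = 200 + 8096 = 8296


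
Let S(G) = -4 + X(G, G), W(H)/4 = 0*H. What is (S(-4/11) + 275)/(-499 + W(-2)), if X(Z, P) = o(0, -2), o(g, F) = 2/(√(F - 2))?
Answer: -271/499 + I/499 ≈ -0.54309 + 0.002004*I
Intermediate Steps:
W(H) = 0 (W(H) = 4*(0*H) = 4*0 = 0)
o(g, F) = 2/√(-2 + F) (o(g, F) = 2/(√(-2 + F)) = 2/√(-2 + F))
X(Z, P) = -I (X(Z, P) = 2/√(-2 - 2) = 2/√(-4) = 2*(-I/2) = -I)
S(G) = -4 - I
(S(-4/11) + 275)/(-499 + W(-2)) = ((-4 - I) + 275)/(-499 + 0) = (271 - I)/(-499) = (271 - I)*(-1/499) = -271/499 + I/499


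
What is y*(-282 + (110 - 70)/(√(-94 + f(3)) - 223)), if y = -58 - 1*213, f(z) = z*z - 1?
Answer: 761875850/9963 + 2168*I*√86/9963 ≈ 76471.0 + 2.018*I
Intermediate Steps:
f(z) = -1 + z² (f(z) = z² - 1 = -1 + z²)
y = -271 (y = -58 - 213 = -271)
y*(-282 + (110 - 70)/(√(-94 + f(3)) - 223)) = -271*(-282 + (110 - 70)/(√(-94 + (-1 + 3²)) - 223)) = -271*(-282 + 40/(√(-94 + (-1 + 9)) - 223)) = -271*(-282 + 40/(√(-94 + 8) - 223)) = -271*(-282 + 40/(√(-86) - 223)) = -271*(-282 + 40/(I*√86 - 223)) = -271*(-282 + 40/(-223 + I*√86)) = 76422 - 10840/(-223 + I*√86)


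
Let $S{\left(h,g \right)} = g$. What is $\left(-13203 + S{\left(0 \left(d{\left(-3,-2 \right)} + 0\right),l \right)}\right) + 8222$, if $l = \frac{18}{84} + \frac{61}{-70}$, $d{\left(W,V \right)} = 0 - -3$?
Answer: $- \frac{174358}{35} \approx -4981.7$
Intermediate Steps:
$d{\left(W,V \right)} = 3$ ($d{\left(W,V \right)} = 0 + 3 = 3$)
$l = - \frac{23}{35}$ ($l = 18 \cdot \frac{1}{84} + 61 \left(- \frac{1}{70}\right) = \frac{3}{14} - \frac{61}{70} = - \frac{23}{35} \approx -0.65714$)
$\left(-13203 + S{\left(0 \left(d{\left(-3,-2 \right)} + 0\right),l \right)}\right) + 8222 = \left(-13203 - \frac{23}{35}\right) + 8222 = - \frac{462128}{35} + 8222 = - \frac{174358}{35}$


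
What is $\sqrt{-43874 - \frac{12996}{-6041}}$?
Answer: $\frac{i \sqrt{1601045251358}}{6041} \approx 209.46 i$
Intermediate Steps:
$\sqrt{-43874 - \frac{12996}{-6041}} = \sqrt{-43874 - - \frac{12996}{6041}} = \sqrt{-43874 + \frac{12996}{6041}} = \sqrt{- \frac{265029838}{6041}} = \frac{i \sqrt{1601045251358}}{6041}$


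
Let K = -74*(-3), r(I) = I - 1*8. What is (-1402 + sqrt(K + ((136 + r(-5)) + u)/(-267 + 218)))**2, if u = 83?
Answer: 96325268/49 - 11216*sqrt(667)/7 ≈ 1.9244e+6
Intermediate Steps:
r(I) = -8 + I (r(I) = I - 8 = -8 + I)
K = 222
(-1402 + sqrt(K + ((136 + r(-5)) + u)/(-267 + 218)))**2 = (-1402 + sqrt(222 + ((136 + (-8 - 5)) + 83)/(-267 + 218)))**2 = (-1402 + sqrt(222 + ((136 - 13) + 83)/(-49)))**2 = (-1402 + sqrt(222 + (123 + 83)*(-1/49)))**2 = (-1402 + sqrt(222 + 206*(-1/49)))**2 = (-1402 + sqrt(222 - 206/49))**2 = (-1402 + sqrt(10672/49))**2 = (-1402 + 4*sqrt(667)/7)**2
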